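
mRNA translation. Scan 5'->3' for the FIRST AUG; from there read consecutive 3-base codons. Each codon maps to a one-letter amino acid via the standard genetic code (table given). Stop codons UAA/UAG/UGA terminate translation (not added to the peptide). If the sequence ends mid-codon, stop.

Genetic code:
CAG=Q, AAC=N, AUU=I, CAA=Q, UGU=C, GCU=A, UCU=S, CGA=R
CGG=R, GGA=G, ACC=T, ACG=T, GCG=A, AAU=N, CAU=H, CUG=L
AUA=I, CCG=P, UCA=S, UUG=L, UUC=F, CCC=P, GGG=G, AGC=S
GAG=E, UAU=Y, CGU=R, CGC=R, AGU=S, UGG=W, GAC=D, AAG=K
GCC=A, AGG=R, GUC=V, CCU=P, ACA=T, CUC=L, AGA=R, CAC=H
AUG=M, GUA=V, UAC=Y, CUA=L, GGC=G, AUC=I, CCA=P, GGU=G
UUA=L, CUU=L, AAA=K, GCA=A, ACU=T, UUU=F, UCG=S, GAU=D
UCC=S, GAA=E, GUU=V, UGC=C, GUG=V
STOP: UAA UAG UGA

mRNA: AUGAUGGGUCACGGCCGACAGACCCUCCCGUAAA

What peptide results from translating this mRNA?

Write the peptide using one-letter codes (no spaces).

Answer: MMGHGRQTLP

Derivation:
start AUG at pos 0
pos 0: AUG -> M; peptide=M
pos 3: AUG -> M; peptide=MM
pos 6: GGU -> G; peptide=MMG
pos 9: CAC -> H; peptide=MMGH
pos 12: GGC -> G; peptide=MMGHG
pos 15: CGA -> R; peptide=MMGHGR
pos 18: CAG -> Q; peptide=MMGHGRQ
pos 21: ACC -> T; peptide=MMGHGRQT
pos 24: CUC -> L; peptide=MMGHGRQTL
pos 27: CCG -> P; peptide=MMGHGRQTLP
pos 30: UAA -> STOP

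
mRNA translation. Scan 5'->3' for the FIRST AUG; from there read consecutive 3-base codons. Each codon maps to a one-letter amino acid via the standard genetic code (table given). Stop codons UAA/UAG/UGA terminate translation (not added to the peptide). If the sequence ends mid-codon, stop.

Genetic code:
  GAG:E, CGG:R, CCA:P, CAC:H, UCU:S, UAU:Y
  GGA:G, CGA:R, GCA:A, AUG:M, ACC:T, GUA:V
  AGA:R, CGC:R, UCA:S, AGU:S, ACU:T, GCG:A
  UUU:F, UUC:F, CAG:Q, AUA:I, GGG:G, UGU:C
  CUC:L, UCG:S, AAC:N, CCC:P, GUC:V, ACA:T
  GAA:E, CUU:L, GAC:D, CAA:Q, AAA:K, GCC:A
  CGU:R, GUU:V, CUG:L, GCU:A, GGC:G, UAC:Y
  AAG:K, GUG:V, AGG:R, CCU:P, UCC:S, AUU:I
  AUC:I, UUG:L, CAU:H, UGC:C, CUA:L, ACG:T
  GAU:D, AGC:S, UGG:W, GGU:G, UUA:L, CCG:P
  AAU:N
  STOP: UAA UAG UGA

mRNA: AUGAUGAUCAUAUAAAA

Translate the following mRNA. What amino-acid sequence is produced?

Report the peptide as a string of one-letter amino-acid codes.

start AUG at pos 0
pos 0: AUG -> M; peptide=M
pos 3: AUG -> M; peptide=MM
pos 6: AUC -> I; peptide=MMI
pos 9: AUA -> I; peptide=MMII
pos 12: UAA -> STOP

Answer: MMII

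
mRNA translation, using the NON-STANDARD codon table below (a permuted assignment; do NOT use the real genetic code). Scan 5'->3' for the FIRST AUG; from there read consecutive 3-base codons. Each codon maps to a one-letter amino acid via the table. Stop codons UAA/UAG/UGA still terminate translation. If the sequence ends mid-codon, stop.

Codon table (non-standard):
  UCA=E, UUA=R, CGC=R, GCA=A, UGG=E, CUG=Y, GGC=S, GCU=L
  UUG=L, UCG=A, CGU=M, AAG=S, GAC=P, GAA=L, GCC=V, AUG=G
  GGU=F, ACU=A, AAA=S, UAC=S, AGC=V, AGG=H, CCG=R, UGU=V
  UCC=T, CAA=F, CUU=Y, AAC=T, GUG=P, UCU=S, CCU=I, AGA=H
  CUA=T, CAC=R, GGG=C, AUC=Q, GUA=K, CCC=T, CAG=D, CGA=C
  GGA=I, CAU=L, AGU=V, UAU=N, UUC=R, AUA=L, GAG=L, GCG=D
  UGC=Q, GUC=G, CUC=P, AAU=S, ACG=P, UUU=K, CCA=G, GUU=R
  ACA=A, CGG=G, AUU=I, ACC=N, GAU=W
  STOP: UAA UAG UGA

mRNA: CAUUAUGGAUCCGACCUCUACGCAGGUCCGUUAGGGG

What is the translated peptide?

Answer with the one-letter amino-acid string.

Answer: GWRNSPDGM

Derivation:
start AUG at pos 4
pos 4: AUG -> G; peptide=G
pos 7: GAU -> W; peptide=GW
pos 10: CCG -> R; peptide=GWR
pos 13: ACC -> N; peptide=GWRN
pos 16: UCU -> S; peptide=GWRNS
pos 19: ACG -> P; peptide=GWRNSP
pos 22: CAG -> D; peptide=GWRNSPD
pos 25: GUC -> G; peptide=GWRNSPDG
pos 28: CGU -> M; peptide=GWRNSPDGM
pos 31: UAG -> STOP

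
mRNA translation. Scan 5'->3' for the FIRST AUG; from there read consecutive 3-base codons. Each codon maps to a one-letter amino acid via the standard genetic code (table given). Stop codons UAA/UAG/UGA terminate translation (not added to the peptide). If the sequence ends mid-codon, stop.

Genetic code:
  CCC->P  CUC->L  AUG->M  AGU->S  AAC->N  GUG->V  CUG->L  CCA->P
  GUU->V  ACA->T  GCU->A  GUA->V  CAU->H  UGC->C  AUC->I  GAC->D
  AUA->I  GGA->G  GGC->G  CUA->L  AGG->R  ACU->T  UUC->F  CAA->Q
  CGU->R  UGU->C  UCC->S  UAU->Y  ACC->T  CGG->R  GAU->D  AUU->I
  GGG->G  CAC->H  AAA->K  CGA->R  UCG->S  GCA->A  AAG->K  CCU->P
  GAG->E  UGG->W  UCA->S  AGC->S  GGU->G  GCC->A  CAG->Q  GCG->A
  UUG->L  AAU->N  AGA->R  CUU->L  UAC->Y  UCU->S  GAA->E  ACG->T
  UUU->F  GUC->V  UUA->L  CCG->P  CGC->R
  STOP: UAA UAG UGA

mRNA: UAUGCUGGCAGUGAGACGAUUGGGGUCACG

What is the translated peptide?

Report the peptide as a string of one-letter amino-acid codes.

start AUG at pos 1
pos 1: AUG -> M; peptide=M
pos 4: CUG -> L; peptide=ML
pos 7: GCA -> A; peptide=MLA
pos 10: GUG -> V; peptide=MLAV
pos 13: AGA -> R; peptide=MLAVR
pos 16: CGA -> R; peptide=MLAVRR
pos 19: UUG -> L; peptide=MLAVRRL
pos 22: GGG -> G; peptide=MLAVRRLG
pos 25: UCA -> S; peptide=MLAVRRLGS
pos 28: only 2 nt remain (<3), stop (end of mRNA)

Answer: MLAVRRLGS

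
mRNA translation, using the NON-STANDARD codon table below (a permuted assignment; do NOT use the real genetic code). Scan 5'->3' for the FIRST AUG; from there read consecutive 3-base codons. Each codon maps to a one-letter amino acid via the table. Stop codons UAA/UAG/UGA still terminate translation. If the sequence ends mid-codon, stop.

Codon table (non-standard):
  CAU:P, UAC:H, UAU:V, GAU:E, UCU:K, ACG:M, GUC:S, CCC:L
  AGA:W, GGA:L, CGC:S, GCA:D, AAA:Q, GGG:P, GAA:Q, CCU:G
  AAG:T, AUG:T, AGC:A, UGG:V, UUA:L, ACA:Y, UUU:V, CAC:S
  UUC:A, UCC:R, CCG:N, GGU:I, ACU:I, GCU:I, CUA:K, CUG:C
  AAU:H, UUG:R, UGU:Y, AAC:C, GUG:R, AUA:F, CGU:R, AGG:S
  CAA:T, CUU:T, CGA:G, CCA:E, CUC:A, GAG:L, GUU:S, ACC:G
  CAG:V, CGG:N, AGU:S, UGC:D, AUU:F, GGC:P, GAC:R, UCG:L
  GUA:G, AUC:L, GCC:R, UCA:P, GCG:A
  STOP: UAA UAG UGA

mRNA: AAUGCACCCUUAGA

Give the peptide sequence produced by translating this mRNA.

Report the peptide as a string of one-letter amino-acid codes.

Answer: TSG

Derivation:
start AUG at pos 1
pos 1: AUG -> T; peptide=T
pos 4: CAC -> S; peptide=TS
pos 7: CCU -> G; peptide=TSG
pos 10: UAG -> STOP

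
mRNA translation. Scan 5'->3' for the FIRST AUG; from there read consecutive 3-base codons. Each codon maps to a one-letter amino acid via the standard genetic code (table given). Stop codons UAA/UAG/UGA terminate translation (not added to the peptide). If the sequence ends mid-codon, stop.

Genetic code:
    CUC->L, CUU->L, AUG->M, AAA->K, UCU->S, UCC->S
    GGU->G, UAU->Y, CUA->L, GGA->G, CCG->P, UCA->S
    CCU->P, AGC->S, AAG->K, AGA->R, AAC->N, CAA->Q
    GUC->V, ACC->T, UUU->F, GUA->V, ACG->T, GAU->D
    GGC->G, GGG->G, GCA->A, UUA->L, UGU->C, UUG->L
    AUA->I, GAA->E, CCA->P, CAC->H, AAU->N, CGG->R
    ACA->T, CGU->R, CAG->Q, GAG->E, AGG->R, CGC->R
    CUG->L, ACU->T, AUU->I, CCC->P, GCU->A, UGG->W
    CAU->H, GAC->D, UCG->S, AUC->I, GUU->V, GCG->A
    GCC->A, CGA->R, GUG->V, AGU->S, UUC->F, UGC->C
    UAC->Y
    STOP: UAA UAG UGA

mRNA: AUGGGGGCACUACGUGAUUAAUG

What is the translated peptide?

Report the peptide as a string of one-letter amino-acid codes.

start AUG at pos 0
pos 0: AUG -> M; peptide=M
pos 3: GGG -> G; peptide=MG
pos 6: GCA -> A; peptide=MGA
pos 9: CUA -> L; peptide=MGAL
pos 12: CGU -> R; peptide=MGALR
pos 15: GAU -> D; peptide=MGALRD
pos 18: UAA -> STOP

Answer: MGALRD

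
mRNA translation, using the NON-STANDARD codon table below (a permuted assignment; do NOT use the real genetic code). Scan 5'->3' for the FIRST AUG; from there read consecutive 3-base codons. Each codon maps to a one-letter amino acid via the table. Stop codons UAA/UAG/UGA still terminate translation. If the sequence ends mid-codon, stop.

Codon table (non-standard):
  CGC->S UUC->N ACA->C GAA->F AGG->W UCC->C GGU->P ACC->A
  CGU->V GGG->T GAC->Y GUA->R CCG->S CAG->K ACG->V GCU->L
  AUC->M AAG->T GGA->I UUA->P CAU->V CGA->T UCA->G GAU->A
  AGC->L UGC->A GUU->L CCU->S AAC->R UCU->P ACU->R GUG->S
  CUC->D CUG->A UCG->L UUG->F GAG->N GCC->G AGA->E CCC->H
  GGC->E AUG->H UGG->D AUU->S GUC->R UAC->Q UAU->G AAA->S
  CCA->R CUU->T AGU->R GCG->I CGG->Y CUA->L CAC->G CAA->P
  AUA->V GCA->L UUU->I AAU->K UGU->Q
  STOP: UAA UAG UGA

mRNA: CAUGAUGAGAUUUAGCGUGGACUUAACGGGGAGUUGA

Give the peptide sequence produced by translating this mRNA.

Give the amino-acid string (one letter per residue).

start AUG at pos 1
pos 1: AUG -> H; peptide=H
pos 4: AUG -> H; peptide=HH
pos 7: AGA -> E; peptide=HHE
pos 10: UUU -> I; peptide=HHEI
pos 13: AGC -> L; peptide=HHEIL
pos 16: GUG -> S; peptide=HHEILS
pos 19: GAC -> Y; peptide=HHEILSY
pos 22: UUA -> P; peptide=HHEILSYP
pos 25: ACG -> V; peptide=HHEILSYPV
pos 28: GGG -> T; peptide=HHEILSYPVT
pos 31: AGU -> R; peptide=HHEILSYPVTR
pos 34: UGA -> STOP

Answer: HHEILSYPVTR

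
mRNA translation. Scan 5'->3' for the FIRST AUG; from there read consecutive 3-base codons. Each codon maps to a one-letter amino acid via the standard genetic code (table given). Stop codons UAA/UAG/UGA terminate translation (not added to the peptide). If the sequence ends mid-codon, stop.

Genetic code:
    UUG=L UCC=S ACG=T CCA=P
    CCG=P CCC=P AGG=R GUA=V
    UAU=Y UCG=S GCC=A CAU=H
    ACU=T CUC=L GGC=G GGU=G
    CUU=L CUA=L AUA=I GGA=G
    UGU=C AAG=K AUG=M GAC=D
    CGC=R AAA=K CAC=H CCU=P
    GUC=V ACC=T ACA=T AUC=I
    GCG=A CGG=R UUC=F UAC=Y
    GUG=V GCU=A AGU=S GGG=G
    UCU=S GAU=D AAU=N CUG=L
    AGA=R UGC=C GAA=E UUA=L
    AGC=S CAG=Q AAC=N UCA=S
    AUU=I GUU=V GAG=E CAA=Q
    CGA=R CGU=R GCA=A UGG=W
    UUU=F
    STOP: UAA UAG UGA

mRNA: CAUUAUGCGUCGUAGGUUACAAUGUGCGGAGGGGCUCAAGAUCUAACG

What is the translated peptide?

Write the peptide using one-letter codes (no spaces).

start AUG at pos 4
pos 4: AUG -> M; peptide=M
pos 7: CGU -> R; peptide=MR
pos 10: CGU -> R; peptide=MRR
pos 13: AGG -> R; peptide=MRRR
pos 16: UUA -> L; peptide=MRRRL
pos 19: CAA -> Q; peptide=MRRRLQ
pos 22: UGU -> C; peptide=MRRRLQC
pos 25: GCG -> A; peptide=MRRRLQCA
pos 28: GAG -> E; peptide=MRRRLQCAE
pos 31: GGG -> G; peptide=MRRRLQCAEG
pos 34: CUC -> L; peptide=MRRRLQCAEGL
pos 37: AAG -> K; peptide=MRRRLQCAEGLK
pos 40: AUC -> I; peptide=MRRRLQCAEGLKI
pos 43: UAA -> STOP

Answer: MRRRLQCAEGLKI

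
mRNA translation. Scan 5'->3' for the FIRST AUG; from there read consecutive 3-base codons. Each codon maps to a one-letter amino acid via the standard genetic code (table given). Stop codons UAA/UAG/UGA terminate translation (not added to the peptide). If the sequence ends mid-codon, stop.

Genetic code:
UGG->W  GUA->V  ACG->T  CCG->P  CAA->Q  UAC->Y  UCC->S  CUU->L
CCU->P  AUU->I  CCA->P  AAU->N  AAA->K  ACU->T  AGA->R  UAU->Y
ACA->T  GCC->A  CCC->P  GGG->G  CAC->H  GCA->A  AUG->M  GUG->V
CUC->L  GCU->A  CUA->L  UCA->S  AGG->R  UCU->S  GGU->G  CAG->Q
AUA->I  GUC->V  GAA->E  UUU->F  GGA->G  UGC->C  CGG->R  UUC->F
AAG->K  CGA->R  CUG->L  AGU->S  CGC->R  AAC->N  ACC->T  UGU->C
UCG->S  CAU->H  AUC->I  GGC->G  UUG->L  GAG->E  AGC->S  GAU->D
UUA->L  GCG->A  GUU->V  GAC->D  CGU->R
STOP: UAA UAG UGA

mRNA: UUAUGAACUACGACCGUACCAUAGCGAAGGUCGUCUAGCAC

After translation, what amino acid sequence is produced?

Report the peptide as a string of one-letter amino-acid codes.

Answer: MNYDRTIAKVV

Derivation:
start AUG at pos 2
pos 2: AUG -> M; peptide=M
pos 5: AAC -> N; peptide=MN
pos 8: UAC -> Y; peptide=MNY
pos 11: GAC -> D; peptide=MNYD
pos 14: CGU -> R; peptide=MNYDR
pos 17: ACC -> T; peptide=MNYDRT
pos 20: AUA -> I; peptide=MNYDRTI
pos 23: GCG -> A; peptide=MNYDRTIA
pos 26: AAG -> K; peptide=MNYDRTIAK
pos 29: GUC -> V; peptide=MNYDRTIAKV
pos 32: GUC -> V; peptide=MNYDRTIAKVV
pos 35: UAG -> STOP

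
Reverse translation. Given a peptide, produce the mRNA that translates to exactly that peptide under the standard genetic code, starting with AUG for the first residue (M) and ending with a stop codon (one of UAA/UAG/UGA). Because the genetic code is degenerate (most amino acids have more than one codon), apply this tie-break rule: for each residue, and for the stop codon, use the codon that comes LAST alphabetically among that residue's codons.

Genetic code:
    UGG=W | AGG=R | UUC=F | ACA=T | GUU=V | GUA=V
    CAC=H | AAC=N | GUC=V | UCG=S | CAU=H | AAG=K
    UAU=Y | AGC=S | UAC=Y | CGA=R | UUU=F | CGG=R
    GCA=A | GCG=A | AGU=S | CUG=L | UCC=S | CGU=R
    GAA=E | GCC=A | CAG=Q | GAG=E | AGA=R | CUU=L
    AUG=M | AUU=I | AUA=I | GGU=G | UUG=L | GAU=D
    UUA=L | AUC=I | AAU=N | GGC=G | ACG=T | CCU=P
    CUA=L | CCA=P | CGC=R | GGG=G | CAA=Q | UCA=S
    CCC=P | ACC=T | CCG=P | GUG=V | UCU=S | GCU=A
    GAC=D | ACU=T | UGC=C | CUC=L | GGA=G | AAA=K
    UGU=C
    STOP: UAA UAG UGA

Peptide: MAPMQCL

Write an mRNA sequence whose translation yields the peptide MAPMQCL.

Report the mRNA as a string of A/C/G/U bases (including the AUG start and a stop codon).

Answer: mRNA: AUGGCUCCUAUGCAGUGUUUGUGA

Derivation:
residue 1: M -> AUG (start codon)
residue 2: A codons sorted = GCA,GCC,GCG,GCU -> pick last = GCU
residue 3: P codons sorted = CCA,CCC,CCG,CCU -> pick last = CCU
residue 4: M -> AUG (only codon)
residue 5: Q codons sorted = CAA,CAG -> pick last = CAG
residue 6: C codons sorted = UGC,UGU -> pick last = UGU
residue 7: L codons sorted = CUA,CUC,CUG,CUU,UUA,UUG -> pick last = UUG
terminator: stop codons sorted = UAA,UAG,UGA -> pick last = UGA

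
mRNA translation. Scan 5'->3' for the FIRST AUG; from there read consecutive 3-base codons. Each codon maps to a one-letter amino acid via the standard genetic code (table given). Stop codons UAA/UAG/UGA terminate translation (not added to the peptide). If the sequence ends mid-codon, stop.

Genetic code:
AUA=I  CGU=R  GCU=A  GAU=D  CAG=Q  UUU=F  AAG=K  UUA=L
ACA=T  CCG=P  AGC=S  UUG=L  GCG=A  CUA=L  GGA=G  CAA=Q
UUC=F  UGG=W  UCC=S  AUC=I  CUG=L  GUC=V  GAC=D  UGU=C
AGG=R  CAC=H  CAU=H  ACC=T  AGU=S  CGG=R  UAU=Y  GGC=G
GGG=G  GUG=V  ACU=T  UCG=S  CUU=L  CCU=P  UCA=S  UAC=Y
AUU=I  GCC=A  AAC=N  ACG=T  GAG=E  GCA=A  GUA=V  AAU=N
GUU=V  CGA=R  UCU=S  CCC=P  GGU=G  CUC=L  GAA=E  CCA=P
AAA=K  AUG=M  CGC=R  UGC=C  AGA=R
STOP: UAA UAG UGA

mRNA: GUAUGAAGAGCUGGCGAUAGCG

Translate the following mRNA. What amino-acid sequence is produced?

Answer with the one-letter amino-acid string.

Answer: MKSWR

Derivation:
start AUG at pos 2
pos 2: AUG -> M; peptide=M
pos 5: AAG -> K; peptide=MK
pos 8: AGC -> S; peptide=MKS
pos 11: UGG -> W; peptide=MKSW
pos 14: CGA -> R; peptide=MKSWR
pos 17: UAG -> STOP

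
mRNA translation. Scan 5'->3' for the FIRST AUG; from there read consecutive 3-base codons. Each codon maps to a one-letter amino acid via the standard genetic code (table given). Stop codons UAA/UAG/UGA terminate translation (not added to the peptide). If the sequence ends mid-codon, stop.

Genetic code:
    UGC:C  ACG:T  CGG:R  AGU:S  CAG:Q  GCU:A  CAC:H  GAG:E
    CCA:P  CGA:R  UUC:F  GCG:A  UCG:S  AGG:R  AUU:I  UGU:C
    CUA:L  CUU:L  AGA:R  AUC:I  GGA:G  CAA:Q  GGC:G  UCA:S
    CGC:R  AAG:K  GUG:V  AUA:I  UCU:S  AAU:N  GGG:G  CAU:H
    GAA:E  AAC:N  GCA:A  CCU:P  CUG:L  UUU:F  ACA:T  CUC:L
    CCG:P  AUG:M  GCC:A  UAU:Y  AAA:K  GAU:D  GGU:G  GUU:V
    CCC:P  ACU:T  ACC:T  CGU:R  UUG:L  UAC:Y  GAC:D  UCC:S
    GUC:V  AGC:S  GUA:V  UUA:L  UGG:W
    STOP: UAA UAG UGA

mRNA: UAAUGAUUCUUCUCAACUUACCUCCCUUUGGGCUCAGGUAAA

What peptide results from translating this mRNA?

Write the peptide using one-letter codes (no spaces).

start AUG at pos 2
pos 2: AUG -> M; peptide=M
pos 5: AUU -> I; peptide=MI
pos 8: CUU -> L; peptide=MIL
pos 11: CUC -> L; peptide=MILL
pos 14: AAC -> N; peptide=MILLN
pos 17: UUA -> L; peptide=MILLNL
pos 20: CCU -> P; peptide=MILLNLP
pos 23: CCC -> P; peptide=MILLNLPP
pos 26: UUU -> F; peptide=MILLNLPPF
pos 29: GGG -> G; peptide=MILLNLPPFG
pos 32: CUC -> L; peptide=MILLNLPPFGL
pos 35: AGG -> R; peptide=MILLNLPPFGLR
pos 38: UAA -> STOP

Answer: MILLNLPPFGLR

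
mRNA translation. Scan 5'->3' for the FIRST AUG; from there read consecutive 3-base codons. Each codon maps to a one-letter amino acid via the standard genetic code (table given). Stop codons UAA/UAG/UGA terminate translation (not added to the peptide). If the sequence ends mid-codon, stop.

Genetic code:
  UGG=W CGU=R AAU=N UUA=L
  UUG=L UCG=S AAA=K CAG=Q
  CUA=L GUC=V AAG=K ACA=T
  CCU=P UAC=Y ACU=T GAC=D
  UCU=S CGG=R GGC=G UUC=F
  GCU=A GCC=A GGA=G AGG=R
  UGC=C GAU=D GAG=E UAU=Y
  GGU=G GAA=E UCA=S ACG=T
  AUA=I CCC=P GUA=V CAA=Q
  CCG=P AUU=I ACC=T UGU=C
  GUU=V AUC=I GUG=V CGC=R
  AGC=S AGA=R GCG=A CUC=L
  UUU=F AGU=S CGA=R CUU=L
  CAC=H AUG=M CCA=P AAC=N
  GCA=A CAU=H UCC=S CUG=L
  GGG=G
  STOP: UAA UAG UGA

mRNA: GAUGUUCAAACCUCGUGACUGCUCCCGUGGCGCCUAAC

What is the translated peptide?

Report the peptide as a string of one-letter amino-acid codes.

start AUG at pos 1
pos 1: AUG -> M; peptide=M
pos 4: UUC -> F; peptide=MF
pos 7: AAA -> K; peptide=MFK
pos 10: CCU -> P; peptide=MFKP
pos 13: CGU -> R; peptide=MFKPR
pos 16: GAC -> D; peptide=MFKPRD
pos 19: UGC -> C; peptide=MFKPRDC
pos 22: UCC -> S; peptide=MFKPRDCS
pos 25: CGU -> R; peptide=MFKPRDCSR
pos 28: GGC -> G; peptide=MFKPRDCSRG
pos 31: GCC -> A; peptide=MFKPRDCSRGA
pos 34: UAA -> STOP

Answer: MFKPRDCSRGA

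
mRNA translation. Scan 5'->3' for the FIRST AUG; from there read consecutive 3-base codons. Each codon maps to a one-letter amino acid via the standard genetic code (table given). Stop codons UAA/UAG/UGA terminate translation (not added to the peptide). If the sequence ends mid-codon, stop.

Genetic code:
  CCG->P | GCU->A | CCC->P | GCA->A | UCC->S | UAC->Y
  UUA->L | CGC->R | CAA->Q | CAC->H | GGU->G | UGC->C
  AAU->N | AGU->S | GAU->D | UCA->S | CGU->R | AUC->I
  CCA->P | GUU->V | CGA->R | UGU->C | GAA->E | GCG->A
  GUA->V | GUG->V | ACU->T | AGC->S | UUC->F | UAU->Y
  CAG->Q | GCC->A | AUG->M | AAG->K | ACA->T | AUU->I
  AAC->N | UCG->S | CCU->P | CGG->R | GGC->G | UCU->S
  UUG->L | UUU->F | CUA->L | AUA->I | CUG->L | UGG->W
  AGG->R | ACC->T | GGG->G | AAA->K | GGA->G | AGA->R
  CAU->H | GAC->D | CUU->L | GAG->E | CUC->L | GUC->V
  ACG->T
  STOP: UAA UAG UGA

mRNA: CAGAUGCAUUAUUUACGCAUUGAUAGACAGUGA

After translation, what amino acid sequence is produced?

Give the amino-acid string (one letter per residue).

Answer: MHYLRIDRQ

Derivation:
start AUG at pos 3
pos 3: AUG -> M; peptide=M
pos 6: CAU -> H; peptide=MH
pos 9: UAU -> Y; peptide=MHY
pos 12: UUA -> L; peptide=MHYL
pos 15: CGC -> R; peptide=MHYLR
pos 18: AUU -> I; peptide=MHYLRI
pos 21: GAU -> D; peptide=MHYLRID
pos 24: AGA -> R; peptide=MHYLRIDR
pos 27: CAG -> Q; peptide=MHYLRIDRQ
pos 30: UGA -> STOP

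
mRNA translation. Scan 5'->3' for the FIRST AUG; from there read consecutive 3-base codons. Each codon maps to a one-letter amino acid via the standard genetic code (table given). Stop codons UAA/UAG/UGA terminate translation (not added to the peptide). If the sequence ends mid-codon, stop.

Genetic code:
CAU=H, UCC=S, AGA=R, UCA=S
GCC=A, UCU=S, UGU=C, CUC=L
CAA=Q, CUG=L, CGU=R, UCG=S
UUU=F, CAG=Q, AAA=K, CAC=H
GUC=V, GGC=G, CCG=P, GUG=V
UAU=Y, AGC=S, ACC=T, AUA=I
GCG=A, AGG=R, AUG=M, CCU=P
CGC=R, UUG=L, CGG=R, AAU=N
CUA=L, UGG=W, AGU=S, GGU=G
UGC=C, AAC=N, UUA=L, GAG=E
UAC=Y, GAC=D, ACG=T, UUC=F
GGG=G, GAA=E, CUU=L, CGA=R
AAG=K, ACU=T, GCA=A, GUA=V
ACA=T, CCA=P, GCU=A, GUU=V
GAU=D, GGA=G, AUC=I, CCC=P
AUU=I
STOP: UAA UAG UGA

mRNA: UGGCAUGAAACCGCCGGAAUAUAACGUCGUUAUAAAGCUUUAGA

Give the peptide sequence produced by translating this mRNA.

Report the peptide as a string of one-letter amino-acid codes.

start AUG at pos 4
pos 4: AUG -> M; peptide=M
pos 7: AAA -> K; peptide=MK
pos 10: CCG -> P; peptide=MKP
pos 13: CCG -> P; peptide=MKPP
pos 16: GAA -> E; peptide=MKPPE
pos 19: UAU -> Y; peptide=MKPPEY
pos 22: AAC -> N; peptide=MKPPEYN
pos 25: GUC -> V; peptide=MKPPEYNV
pos 28: GUU -> V; peptide=MKPPEYNVV
pos 31: AUA -> I; peptide=MKPPEYNVVI
pos 34: AAG -> K; peptide=MKPPEYNVVIK
pos 37: CUU -> L; peptide=MKPPEYNVVIKL
pos 40: UAG -> STOP

Answer: MKPPEYNVVIKL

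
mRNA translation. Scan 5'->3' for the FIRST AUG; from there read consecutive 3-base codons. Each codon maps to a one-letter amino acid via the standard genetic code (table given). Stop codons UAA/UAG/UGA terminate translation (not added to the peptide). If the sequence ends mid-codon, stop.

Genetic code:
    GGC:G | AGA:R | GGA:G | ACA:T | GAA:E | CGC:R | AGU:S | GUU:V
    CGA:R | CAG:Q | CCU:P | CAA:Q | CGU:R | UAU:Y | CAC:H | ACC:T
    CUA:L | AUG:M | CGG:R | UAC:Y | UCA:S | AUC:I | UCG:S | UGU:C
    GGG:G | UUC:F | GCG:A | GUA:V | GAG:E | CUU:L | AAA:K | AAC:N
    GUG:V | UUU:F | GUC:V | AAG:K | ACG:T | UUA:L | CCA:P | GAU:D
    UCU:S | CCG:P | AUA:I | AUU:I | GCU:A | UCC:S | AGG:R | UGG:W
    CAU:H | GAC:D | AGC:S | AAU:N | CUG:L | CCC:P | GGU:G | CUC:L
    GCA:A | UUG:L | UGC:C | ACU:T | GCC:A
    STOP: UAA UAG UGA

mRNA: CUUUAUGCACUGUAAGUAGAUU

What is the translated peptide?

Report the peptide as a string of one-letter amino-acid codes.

start AUG at pos 4
pos 4: AUG -> M; peptide=M
pos 7: CAC -> H; peptide=MH
pos 10: UGU -> C; peptide=MHC
pos 13: AAG -> K; peptide=MHCK
pos 16: UAG -> STOP

Answer: MHCK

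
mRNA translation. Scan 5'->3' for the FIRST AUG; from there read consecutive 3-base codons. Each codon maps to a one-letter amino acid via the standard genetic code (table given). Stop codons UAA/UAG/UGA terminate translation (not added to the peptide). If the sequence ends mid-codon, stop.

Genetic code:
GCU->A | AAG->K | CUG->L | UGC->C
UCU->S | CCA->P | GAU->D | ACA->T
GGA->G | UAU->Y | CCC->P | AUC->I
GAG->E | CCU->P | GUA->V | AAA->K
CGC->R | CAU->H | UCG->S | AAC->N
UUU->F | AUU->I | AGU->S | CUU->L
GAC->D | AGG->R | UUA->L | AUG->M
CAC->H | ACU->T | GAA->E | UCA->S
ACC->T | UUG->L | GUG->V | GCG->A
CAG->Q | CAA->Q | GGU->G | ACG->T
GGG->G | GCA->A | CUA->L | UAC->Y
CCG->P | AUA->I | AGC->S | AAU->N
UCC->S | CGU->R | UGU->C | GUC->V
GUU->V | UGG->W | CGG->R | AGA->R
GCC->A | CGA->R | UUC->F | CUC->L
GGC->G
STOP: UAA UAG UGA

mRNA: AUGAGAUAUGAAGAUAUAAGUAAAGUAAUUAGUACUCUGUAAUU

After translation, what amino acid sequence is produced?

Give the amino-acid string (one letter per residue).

start AUG at pos 0
pos 0: AUG -> M; peptide=M
pos 3: AGA -> R; peptide=MR
pos 6: UAU -> Y; peptide=MRY
pos 9: GAA -> E; peptide=MRYE
pos 12: GAU -> D; peptide=MRYED
pos 15: AUA -> I; peptide=MRYEDI
pos 18: AGU -> S; peptide=MRYEDIS
pos 21: AAA -> K; peptide=MRYEDISK
pos 24: GUA -> V; peptide=MRYEDISKV
pos 27: AUU -> I; peptide=MRYEDISKVI
pos 30: AGU -> S; peptide=MRYEDISKVIS
pos 33: ACU -> T; peptide=MRYEDISKVIST
pos 36: CUG -> L; peptide=MRYEDISKVISTL
pos 39: UAA -> STOP

Answer: MRYEDISKVISTL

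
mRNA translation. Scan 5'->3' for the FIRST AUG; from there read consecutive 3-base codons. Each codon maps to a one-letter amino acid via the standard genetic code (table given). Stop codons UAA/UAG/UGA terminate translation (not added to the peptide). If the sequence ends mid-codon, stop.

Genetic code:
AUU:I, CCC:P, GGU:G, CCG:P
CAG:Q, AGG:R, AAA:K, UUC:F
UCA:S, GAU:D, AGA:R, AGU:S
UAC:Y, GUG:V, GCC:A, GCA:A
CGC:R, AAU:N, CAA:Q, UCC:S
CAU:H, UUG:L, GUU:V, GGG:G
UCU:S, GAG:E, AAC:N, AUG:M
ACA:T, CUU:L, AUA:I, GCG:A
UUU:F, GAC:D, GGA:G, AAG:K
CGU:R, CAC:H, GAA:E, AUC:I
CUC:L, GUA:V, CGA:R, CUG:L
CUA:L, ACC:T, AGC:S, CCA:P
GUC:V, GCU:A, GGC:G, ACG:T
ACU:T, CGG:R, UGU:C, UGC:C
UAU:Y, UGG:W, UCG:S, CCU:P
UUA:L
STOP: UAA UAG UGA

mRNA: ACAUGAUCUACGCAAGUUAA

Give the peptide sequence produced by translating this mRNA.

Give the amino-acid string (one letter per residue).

Answer: MIYAS

Derivation:
start AUG at pos 2
pos 2: AUG -> M; peptide=M
pos 5: AUC -> I; peptide=MI
pos 8: UAC -> Y; peptide=MIY
pos 11: GCA -> A; peptide=MIYA
pos 14: AGU -> S; peptide=MIYAS
pos 17: UAA -> STOP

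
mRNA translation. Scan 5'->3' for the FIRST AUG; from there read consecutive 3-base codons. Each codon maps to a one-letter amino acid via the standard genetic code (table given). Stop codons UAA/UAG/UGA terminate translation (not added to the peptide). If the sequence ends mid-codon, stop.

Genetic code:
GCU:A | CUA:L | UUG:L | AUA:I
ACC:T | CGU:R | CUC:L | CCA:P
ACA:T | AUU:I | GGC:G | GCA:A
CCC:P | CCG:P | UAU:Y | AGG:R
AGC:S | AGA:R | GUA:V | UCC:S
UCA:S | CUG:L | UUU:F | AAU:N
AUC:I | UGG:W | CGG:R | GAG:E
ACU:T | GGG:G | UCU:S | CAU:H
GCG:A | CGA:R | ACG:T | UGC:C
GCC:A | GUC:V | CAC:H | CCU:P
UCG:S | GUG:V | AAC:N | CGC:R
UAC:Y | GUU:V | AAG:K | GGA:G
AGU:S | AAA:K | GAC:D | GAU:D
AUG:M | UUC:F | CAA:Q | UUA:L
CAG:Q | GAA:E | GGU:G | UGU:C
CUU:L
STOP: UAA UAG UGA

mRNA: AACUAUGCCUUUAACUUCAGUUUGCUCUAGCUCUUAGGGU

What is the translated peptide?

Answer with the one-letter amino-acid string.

start AUG at pos 4
pos 4: AUG -> M; peptide=M
pos 7: CCU -> P; peptide=MP
pos 10: UUA -> L; peptide=MPL
pos 13: ACU -> T; peptide=MPLT
pos 16: UCA -> S; peptide=MPLTS
pos 19: GUU -> V; peptide=MPLTSV
pos 22: UGC -> C; peptide=MPLTSVC
pos 25: UCU -> S; peptide=MPLTSVCS
pos 28: AGC -> S; peptide=MPLTSVCSS
pos 31: UCU -> S; peptide=MPLTSVCSSS
pos 34: UAG -> STOP

Answer: MPLTSVCSSS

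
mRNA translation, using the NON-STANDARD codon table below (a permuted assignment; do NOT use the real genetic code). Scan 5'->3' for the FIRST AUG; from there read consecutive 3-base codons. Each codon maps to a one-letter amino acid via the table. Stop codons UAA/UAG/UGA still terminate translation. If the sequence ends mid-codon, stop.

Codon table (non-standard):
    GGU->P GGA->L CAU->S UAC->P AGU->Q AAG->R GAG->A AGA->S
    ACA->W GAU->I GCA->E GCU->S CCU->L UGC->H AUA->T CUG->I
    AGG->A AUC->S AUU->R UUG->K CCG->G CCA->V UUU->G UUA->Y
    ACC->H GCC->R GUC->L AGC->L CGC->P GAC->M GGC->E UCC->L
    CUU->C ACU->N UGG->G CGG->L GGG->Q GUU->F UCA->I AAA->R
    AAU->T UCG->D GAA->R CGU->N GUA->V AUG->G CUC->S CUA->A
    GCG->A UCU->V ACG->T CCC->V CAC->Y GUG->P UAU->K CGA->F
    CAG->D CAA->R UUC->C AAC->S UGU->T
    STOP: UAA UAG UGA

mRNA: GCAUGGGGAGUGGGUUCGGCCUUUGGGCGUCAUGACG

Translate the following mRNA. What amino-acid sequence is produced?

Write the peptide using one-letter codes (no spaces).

Answer: GQQQCECGAI

Derivation:
start AUG at pos 2
pos 2: AUG -> G; peptide=G
pos 5: GGG -> Q; peptide=GQ
pos 8: AGU -> Q; peptide=GQQ
pos 11: GGG -> Q; peptide=GQQQ
pos 14: UUC -> C; peptide=GQQQC
pos 17: GGC -> E; peptide=GQQQCE
pos 20: CUU -> C; peptide=GQQQCEC
pos 23: UGG -> G; peptide=GQQQCECG
pos 26: GCG -> A; peptide=GQQQCECGA
pos 29: UCA -> I; peptide=GQQQCECGAI
pos 32: UGA -> STOP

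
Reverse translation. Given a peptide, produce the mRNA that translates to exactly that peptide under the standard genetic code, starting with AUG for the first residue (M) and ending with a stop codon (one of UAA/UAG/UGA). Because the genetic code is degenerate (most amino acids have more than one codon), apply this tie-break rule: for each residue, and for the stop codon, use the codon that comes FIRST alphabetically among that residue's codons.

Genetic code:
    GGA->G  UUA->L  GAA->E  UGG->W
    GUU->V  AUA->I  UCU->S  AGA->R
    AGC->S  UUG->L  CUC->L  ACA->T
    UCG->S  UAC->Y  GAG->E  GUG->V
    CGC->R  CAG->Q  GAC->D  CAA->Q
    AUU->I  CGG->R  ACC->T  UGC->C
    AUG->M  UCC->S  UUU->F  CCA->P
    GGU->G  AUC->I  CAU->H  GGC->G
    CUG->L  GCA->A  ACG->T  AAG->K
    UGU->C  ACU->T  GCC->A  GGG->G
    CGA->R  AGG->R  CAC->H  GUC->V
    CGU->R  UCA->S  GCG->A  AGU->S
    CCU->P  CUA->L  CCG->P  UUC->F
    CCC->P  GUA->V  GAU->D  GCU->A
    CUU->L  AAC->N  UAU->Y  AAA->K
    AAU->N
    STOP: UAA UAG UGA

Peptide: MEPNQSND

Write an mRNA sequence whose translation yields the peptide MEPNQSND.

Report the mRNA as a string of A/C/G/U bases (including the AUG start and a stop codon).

Answer: mRNA: AUGGAACCAAACCAAAGCAACGACUAA

Derivation:
residue 1: M -> AUG (start codon)
residue 2: E codons sorted = GAA,GAG -> pick first = GAA
residue 3: P codons sorted = CCA,CCC,CCG,CCU -> pick first = CCA
residue 4: N codons sorted = AAC,AAU -> pick first = AAC
residue 5: Q codons sorted = CAA,CAG -> pick first = CAA
residue 6: S codons sorted = AGC,AGU,UCA,UCC,UCG,UCU -> pick first = AGC
residue 7: N codons sorted = AAC,AAU -> pick first = AAC
residue 8: D codons sorted = GAC,GAU -> pick first = GAC
terminator: stop codons sorted = UAA,UAG,UGA -> pick first = UAA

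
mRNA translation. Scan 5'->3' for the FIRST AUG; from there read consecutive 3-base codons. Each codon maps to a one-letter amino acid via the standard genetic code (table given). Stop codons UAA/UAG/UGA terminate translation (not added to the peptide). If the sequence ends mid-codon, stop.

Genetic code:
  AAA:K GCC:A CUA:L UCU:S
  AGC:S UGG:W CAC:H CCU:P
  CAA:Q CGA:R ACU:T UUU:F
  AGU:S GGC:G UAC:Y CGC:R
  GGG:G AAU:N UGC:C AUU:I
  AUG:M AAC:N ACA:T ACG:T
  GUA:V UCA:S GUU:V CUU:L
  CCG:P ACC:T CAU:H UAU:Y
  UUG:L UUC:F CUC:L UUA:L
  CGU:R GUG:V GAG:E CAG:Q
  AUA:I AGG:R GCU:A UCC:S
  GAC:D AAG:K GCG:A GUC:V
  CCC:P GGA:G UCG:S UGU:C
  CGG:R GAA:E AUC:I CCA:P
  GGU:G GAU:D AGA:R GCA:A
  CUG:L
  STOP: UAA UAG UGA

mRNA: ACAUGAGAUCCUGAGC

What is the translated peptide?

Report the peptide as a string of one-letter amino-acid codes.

start AUG at pos 2
pos 2: AUG -> M; peptide=M
pos 5: AGA -> R; peptide=MR
pos 8: UCC -> S; peptide=MRS
pos 11: UGA -> STOP

Answer: MRS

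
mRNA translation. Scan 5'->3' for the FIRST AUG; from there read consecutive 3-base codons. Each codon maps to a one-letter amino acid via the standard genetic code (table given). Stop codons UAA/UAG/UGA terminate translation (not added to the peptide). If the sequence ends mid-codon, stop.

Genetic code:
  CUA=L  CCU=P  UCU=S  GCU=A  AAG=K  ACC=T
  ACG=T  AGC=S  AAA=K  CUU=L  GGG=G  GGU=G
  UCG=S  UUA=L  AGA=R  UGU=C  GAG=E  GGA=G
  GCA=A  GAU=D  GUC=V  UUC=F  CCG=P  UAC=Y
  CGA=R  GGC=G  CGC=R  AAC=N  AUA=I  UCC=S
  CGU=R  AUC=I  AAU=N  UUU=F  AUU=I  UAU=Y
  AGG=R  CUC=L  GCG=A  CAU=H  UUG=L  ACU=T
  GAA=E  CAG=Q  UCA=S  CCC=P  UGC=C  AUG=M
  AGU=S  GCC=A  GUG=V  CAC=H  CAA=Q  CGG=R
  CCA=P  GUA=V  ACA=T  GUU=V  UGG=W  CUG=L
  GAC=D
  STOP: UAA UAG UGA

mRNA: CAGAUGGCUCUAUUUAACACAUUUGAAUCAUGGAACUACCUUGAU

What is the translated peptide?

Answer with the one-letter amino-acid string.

start AUG at pos 3
pos 3: AUG -> M; peptide=M
pos 6: GCU -> A; peptide=MA
pos 9: CUA -> L; peptide=MAL
pos 12: UUU -> F; peptide=MALF
pos 15: AAC -> N; peptide=MALFN
pos 18: ACA -> T; peptide=MALFNT
pos 21: UUU -> F; peptide=MALFNTF
pos 24: GAA -> E; peptide=MALFNTFE
pos 27: UCA -> S; peptide=MALFNTFES
pos 30: UGG -> W; peptide=MALFNTFESW
pos 33: AAC -> N; peptide=MALFNTFESWN
pos 36: UAC -> Y; peptide=MALFNTFESWNY
pos 39: CUU -> L; peptide=MALFNTFESWNYL
pos 42: GAU -> D; peptide=MALFNTFESWNYLD
pos 45: only 0 nt remain (<3), stop (end of mRNA)

Answer: MALFNTFESWNYLD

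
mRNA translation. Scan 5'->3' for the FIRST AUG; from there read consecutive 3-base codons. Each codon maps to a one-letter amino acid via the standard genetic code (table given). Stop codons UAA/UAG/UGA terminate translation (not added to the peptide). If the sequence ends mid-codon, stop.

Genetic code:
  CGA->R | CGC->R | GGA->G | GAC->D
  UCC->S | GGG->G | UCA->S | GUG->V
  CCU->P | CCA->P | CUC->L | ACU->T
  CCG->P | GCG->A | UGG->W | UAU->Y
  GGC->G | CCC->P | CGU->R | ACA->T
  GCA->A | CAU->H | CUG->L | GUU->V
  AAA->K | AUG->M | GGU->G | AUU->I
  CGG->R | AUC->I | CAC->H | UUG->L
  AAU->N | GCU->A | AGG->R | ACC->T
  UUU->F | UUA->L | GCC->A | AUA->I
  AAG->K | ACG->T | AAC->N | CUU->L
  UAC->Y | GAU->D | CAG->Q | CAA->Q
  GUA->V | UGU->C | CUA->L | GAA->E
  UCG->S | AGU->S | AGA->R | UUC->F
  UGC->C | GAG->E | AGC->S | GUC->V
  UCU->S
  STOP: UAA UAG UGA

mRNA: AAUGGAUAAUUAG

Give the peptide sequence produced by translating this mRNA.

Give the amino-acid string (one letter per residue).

Answer: MDN

Derivation:
start AUG at pos 1
pos 1: AUG -> M; peptide=M
pos 4: GAU -> D; peptide=MD
pos 7: AAU -> N; peptide=MDN
pos 10: UAG -> STOP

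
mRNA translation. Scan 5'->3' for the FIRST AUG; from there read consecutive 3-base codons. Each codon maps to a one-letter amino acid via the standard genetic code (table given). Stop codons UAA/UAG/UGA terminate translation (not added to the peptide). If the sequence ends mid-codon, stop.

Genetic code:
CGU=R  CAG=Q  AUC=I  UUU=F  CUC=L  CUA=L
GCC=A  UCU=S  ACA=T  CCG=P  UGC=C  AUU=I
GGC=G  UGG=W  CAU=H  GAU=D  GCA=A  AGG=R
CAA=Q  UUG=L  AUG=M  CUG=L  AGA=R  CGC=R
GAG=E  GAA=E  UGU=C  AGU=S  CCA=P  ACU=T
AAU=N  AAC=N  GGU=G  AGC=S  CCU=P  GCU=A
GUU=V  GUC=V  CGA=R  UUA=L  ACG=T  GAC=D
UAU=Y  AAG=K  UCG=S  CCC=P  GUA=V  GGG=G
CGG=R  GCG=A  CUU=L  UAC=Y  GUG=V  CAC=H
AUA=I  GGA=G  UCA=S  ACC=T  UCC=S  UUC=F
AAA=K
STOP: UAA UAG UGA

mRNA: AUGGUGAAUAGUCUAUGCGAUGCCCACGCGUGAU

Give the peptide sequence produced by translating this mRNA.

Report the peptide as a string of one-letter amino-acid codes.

Answer: MVNSLCDAHA

Derivation:
start AUG at pos 0
pos 0: AUG -> M; peptide=M
pos 3: GUG -> V; peptide=MV
pos 6: AAU -> N; peptide=MVN
pos 9: AGU -> S; peptide=MVNS
pos 12: CUA -> L; peptide=MVNSL
pos 15: UGC -> C; peptide=MVNSLC
pos 18: GAU -> D; peptide=MVNSLCD
pos 21: GCC -> A; peptide=MVNSLCDA
pos 24: CAC -> H; peptide=MVNSLCDAH
pos 27: GCG -> A; peptide=MVNSLCDAHA
pos 30: UGA -> STOP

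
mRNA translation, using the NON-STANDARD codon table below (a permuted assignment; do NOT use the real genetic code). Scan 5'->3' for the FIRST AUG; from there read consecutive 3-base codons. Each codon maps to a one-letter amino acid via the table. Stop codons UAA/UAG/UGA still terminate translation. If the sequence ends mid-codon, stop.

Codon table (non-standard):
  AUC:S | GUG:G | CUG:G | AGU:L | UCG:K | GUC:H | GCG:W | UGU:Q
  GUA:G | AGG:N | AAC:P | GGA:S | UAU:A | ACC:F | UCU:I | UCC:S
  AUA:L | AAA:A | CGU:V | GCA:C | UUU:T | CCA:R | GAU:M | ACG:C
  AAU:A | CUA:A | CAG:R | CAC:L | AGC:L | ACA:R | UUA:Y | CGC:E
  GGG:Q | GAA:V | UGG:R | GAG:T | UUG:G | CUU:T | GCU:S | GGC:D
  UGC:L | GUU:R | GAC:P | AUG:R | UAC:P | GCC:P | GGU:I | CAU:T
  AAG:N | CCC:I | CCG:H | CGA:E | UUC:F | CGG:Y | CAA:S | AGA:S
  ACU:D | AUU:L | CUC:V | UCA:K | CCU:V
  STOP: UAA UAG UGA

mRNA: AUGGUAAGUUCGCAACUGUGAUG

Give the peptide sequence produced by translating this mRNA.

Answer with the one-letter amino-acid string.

Answer: RGLKSG

Derivation:
start AUG at pos 0
pos 0: AUG -> R; peptide=R
pos 3: GUA -> G; peptide=RG
pos 6: AGU -> L; peptide=RGL
pos 9: UCG -> K; peptide=RGLK
pos 12: CAA -> S; peptide=RGLKS
pos 15: CUG -> G; peptide=RGLKSG
pos 18: UGA -> STOP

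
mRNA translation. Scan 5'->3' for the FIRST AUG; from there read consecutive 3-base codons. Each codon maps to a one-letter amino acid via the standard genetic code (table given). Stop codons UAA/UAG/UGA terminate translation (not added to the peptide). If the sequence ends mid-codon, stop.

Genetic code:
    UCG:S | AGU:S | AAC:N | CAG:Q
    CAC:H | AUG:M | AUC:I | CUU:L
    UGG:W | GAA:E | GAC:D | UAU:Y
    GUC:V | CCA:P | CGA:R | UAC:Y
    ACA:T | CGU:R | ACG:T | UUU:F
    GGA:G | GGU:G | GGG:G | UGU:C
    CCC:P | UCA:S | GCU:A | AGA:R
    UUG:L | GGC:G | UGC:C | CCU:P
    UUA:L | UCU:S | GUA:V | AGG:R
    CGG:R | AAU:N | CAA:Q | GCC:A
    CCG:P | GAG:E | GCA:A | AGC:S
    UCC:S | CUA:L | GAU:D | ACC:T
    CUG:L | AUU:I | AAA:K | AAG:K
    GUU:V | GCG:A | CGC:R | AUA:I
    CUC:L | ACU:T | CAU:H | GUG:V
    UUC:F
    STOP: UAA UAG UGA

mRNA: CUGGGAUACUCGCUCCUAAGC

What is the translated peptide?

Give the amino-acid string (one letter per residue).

no AUG start codon found

Answer: (empty: no AUG start codon)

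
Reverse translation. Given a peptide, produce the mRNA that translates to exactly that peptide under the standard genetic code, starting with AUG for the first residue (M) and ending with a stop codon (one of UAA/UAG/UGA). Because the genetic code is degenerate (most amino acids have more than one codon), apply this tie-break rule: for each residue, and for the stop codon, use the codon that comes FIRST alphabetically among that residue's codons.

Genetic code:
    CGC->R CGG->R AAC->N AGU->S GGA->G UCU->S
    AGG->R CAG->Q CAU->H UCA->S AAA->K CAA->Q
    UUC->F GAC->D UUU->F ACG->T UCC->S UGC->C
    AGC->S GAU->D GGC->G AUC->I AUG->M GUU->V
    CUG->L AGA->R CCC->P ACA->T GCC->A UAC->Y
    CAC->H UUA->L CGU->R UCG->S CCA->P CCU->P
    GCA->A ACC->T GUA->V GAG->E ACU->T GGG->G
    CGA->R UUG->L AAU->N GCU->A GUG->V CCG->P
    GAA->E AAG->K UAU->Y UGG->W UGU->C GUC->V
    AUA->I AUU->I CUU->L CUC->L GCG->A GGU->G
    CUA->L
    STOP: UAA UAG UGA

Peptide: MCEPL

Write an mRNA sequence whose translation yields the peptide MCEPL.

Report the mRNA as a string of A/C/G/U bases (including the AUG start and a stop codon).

residue 1: M -> AUG (start codon)
residue 2: C codons sorted = UGC,UGU -> pick first = UGC
residue 3: E codons sorted = GAA,GAG -> pick first = GAA
residue 4: P codons sorted = CCA,CCC,CCG,CCU -> pick first = CCA
residue 5: L codons sorted = CUA,CUC,CUG,CUU,UUA,UUG -> pick first = CUA
terminator: stop codons sorted = UAA,UAG,UGA -> pick first = UAA

Answer: mRNA: AUGUGCGAACCACUAUAA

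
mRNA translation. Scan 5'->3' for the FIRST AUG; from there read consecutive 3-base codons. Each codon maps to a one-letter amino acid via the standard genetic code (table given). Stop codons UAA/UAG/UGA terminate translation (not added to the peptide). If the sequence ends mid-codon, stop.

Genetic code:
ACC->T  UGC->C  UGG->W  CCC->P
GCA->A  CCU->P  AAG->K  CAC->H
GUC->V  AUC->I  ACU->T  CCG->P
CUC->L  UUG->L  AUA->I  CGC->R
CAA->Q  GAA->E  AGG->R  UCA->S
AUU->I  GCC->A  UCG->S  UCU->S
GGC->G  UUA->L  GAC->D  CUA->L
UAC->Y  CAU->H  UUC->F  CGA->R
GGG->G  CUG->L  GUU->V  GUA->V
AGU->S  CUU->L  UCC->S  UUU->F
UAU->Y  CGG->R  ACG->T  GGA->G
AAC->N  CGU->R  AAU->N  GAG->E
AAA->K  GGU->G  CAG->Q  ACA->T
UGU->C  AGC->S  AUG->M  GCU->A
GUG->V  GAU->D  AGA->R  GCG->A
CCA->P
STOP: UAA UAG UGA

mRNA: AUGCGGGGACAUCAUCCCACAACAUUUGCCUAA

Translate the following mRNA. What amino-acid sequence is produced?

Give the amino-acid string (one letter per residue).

Answer: MRGHHPTTFA

Derivation:
start AUG at pos 0
pos 0: AUG -> M; peptide=M
pos 3: CGG -> R; peptide=MR
pos 6: GGA -> G; peptide=MRG
pos 9: CAU -> H; peptide=MRGH
pos 12: CAU -> H; peptide=MRGHH
pos 15: CCC -> P; peptide=MRGHHP
pos 18: ACA -> T; peptide=MRGHHPT
pos 21: ACA -> T; peptide=MRGHHPTT
pos 24: UUU -> F; peptide=MRGHHPTTF
pos 27: GCC -> A; peptide=MRGHHPTTFA
pos 30: UAA -> STOP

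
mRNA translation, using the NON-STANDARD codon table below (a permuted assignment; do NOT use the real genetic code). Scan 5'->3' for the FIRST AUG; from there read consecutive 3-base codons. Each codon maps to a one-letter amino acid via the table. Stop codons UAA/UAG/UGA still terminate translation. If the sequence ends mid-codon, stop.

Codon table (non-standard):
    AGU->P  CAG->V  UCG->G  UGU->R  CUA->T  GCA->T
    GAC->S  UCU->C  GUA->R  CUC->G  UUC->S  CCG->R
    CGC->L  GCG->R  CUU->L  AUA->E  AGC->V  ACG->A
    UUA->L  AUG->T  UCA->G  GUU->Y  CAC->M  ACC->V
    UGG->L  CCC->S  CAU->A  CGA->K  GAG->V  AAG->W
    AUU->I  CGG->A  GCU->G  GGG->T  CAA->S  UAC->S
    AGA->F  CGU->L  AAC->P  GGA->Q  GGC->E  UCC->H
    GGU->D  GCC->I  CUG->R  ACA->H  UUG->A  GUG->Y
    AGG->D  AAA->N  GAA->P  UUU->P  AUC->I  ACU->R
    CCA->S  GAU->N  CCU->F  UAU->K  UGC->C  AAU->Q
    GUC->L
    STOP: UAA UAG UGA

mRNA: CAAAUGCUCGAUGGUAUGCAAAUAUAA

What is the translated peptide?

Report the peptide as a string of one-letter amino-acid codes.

start AUG at pos 3
pos 3: AUG -> T; peptide=T
pos 6: CUC -> G; peptide=TG
pos 9: GAU -> N; peptide=TGN
pos 12: GGU -> D; peptide=TGND
pos 15: AUG -> T; peptide=TGNDT
pos 18: CAA -> S; peptide=TGNDTS
pos 21: AUA -> E; peptide=TGNDTSE
pos 24: UAA -> STOP

Answer: TGNDTSE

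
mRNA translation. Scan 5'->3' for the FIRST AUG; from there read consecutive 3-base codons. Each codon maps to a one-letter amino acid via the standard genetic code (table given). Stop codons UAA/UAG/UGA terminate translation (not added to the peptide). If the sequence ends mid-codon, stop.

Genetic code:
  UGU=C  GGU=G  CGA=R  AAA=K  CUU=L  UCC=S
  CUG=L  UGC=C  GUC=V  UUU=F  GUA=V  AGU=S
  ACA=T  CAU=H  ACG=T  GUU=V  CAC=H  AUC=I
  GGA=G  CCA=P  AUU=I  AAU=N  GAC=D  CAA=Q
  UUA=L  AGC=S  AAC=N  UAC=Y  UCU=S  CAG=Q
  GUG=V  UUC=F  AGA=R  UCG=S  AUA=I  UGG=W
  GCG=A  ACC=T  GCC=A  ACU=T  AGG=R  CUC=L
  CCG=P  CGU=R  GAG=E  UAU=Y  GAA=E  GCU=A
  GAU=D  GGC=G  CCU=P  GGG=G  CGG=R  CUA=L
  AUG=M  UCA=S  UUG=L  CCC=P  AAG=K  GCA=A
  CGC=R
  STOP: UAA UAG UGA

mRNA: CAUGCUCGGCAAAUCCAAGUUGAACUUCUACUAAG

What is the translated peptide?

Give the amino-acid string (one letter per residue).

start AUG at pos 1
pos 1: AUG -> M; peptide=M
pos 4: CUC -> L; peptide=ML
pos 7: GGC -> G; peptide=MLG
pos 10: AAA -> K; peptide=MLGK
pos 13: UCC -> S; peptide=MLGKS
pos 16: AAG -> K; peptide=MLGKSK
pos 19: UUG -> L; peptide=MLGKSKL
pos 22: AAC -> N; peptide=MLGKSKLN
pos 25: UUC -> F; peptide=MLGKSKLNF
pos 28: UAC -> Y; peptide=MLGKSKLNFY
pos 31: UAA -> STOP

Answer: MLGKSKLNFY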